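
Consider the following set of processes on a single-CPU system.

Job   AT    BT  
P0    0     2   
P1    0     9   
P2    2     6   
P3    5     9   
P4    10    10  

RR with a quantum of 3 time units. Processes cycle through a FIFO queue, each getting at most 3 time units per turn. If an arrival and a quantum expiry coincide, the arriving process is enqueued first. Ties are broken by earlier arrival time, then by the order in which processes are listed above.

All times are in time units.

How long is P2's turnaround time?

15

Timeline: | P0 0-2 | P1 2-5 | P2 5-8 | P3 8-11 | P1 11-14 | P2 14-17 | P4 17-20 | P3 20-23 | P1 23-26 | P4 26-29 | P3 29-32 | P4 32-36 |
Completion: P0=2  P1=26  P2=17  P3=32  P4=36
Turnaround(P2) = completion − arrival = 17 − 2 = 15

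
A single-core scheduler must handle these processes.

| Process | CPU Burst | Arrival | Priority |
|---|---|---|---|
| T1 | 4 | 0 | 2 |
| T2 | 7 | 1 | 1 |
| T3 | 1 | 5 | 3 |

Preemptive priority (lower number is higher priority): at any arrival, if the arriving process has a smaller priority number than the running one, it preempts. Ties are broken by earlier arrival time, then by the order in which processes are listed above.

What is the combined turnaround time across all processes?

Gantt: | T1 0-1 | T2 1-8 | T1 8-11 | T3 11-12 |
Completion: T1=11  T2=8  T3=12
Turnaround (C−A): T1=11  T2=7  T3=7
Turnaround = completion − arrival: T1=11, T2=7, T3=7
Total turnaround = 11 + 7 + 7 = 25

25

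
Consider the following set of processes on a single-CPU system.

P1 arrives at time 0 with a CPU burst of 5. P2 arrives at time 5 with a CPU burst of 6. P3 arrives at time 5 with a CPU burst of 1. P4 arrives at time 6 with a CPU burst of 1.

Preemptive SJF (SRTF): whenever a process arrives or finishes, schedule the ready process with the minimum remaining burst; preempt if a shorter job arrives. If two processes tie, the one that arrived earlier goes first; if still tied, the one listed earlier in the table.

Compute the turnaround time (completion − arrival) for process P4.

1

Schedule: | P1 0-5 | P3 5-6 | P4 6-7 | P2 7-13 |
Completion: P1=5  P2=13  P3=6  P4=7
Turnaround (C−A): P1=5  P2=8  P3=1  P4=1
Turnaround(P4) = completion − arrival = 7 − 6 = 1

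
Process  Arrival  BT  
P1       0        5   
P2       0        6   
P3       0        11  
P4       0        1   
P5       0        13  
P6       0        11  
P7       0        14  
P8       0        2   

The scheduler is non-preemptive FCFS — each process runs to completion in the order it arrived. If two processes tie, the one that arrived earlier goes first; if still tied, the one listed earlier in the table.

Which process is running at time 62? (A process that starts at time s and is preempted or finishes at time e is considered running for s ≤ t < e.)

P8

Gantt: | P1 0-5 | P2 5-11 | P3 11-22 | P4 22-23 | P5 23-36 | P6 36-47 | P7 47-61 | P8 61-63 |
Completion: P1=5  P2=11  P3=22  P4=23  P5=36  P6=47  P7=61  P8=63
Turnaround (C−A): P1=5  P2=11  P3=22  P4=23  P5=36  P6=47  P7=61  P8=63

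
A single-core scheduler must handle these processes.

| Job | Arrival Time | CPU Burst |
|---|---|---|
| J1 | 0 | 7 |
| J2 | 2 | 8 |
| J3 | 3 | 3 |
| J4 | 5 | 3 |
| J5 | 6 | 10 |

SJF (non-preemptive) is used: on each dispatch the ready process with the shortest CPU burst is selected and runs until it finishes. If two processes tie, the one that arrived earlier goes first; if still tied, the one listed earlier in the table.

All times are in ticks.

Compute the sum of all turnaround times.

Gantt: | J1 0-7 | J3 7-10 | J4 10-13 | J2 13-21 | J5 21-31 |
Completion: J1=7  J2=21  J3=10  J4=13  J5=31
Turnaround (C−A): J1=7  J2=19  J3=7  J4=8  J5=25
Turnaround = completion − arrival: J1=7, J2=19, J3=7, J4=8, J5=25
Total turnaround = 7 + 19 + 7 + 8 + 25 = 66

66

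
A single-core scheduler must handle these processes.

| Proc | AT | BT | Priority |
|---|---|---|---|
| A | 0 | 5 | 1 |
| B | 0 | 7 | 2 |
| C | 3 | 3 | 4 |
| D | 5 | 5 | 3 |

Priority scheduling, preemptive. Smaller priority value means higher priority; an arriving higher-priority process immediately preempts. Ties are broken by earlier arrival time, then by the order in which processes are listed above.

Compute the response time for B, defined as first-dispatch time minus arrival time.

5

Gantt: | A 0-5 | B 5-12 | D 12-17 | C 17-20 |
Completion: A=5  B=12  C=20  D=17
Turnaround (C−A): A=5  B=12  C=17  D=12
Response(B) = first start − arrival = 5 − 0 = 5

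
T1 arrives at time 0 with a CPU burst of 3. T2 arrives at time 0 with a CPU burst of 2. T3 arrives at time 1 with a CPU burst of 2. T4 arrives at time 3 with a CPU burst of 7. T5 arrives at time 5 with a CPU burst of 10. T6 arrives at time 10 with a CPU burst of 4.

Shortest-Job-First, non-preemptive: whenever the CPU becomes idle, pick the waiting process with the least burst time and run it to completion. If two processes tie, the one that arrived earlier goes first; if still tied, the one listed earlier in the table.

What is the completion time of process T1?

Timeline: | T2 0-2 | T3 2-4 | T1 4-7 | T4 7-14 | T6 14-18 | T5 18-28 |
Completion: T1=7  T2=2  T3=4  T4=14  T5=28  T6=18

7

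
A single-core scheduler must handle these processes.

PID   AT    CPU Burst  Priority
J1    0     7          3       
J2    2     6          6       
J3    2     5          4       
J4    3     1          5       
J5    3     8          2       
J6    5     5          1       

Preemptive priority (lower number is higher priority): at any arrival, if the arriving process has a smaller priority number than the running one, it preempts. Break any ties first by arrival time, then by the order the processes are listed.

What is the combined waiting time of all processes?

82

Gantt: | J1 0-3 | J5 3-5 | J6 5-10 | J5 10-16 | J1 16-20 | J3 20-25 | J4 25-26 | J2 26-32 |
Completion: J1=20  J2=32  J3=25  J4=26  J5=16  J6=10
Turnaround (C−A): J1=20  J2=30  J3=23  J4=23  J5=13  J6=5
Waiting = turnaround − burst: J1=13, J2=24, J3=18, J4=22, J5=5, J6=0
Total waiting = 13 + 24 + 18 + 22 + 5 + 0 = 82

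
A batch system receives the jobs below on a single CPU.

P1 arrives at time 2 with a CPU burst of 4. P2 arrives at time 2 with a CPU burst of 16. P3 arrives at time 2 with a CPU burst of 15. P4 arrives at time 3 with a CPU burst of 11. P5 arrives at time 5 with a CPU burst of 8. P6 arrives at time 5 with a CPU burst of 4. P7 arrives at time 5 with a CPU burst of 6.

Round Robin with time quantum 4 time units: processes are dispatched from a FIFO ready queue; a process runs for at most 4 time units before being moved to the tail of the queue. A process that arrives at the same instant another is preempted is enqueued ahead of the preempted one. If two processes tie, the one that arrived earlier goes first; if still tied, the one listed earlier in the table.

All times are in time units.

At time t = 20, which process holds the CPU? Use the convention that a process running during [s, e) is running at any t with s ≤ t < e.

Timeline: | idle 0-2 | P1 2-6 | P2 6-10 | P3 10-14 | P4 14-18 | P5 18-22 | P6 22-26 | P7 26-30 | P2 30-34 | P3 34-38 | P4 38-42 | P5 42-46 | P7 46-48 | P2 48-52 | P3 52-56 | P4 56-59 | P2 59-63 | P3 63-66 |
Completion: P1=6  P2=63  P3=66  P4=59  P5=46  P6=26  P7=48
Turnaround (C−A): P1=4  P2=61  P3=64  P4=56  P5=41  P6=21  P7=43

P5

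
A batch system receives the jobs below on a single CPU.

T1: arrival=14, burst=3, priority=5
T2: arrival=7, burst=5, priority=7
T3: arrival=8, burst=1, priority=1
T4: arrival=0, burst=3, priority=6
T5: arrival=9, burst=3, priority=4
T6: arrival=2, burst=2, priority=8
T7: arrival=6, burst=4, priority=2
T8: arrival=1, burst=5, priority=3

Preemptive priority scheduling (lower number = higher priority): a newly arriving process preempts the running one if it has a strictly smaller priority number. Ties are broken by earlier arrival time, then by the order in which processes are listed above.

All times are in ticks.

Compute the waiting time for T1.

Schedule: | T4 0-1 | T8 1-6 | T7 6-8 | T3 8-9 | T7 9-11 | T5 11-14 | T1 14-17 | T4 17-19 | T2 19-24 | T6 24-26 |
Completion: T1=17  T2=24  T3=9  T4=19  T5=14  T6=26  T7=11  T8=6
Turnaround (C−A): T1=3  T2=17  T3=1  T4=19  T5=5  T6=24  T7=5  T8=5
Waiting(T1) = turnaround − burst = 3 − 3 = 0

0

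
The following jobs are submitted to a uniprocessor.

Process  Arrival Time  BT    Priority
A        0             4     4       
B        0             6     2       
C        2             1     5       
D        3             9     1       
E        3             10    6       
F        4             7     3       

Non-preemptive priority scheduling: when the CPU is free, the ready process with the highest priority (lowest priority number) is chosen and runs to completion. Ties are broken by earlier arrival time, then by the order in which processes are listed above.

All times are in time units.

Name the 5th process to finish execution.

Gantt: | B 0-6 | D 6-15 | F 15-22 | A 22-26 | C 26-27 | E 27-37 |
Completion: A=26  B=6  C=27  D=15  E=37  F=22
Finish order: B → D → F → A → C → E

C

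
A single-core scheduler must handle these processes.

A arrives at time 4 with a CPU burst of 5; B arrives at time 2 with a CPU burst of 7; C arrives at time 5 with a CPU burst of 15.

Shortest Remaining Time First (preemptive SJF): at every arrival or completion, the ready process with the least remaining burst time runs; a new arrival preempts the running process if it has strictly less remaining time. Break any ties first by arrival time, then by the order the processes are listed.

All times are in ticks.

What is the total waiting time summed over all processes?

Timeline: | idle 0-2 | B 2-9 | A 9-14 | C 14-29 |
Completion: A=14  B=9  C=29
Turnaround (C−A): A=10  B=7  C=24
Waiting = turnaround − burst: A=5, B=0, C=9
Total waiting = 5 + 0 + 9 = 14

14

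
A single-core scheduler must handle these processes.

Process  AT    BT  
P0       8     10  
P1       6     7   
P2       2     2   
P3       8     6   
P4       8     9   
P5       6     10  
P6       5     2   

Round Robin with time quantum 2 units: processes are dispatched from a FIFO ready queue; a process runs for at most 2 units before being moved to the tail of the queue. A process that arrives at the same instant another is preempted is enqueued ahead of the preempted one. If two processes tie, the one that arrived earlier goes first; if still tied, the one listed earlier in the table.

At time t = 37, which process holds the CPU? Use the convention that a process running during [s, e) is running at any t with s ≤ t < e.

Timeline: | idle 0-2 | P2 2-4 | idle 4-5 | P6 5-7 | P1 7-9 | P5 9-11 | P0 11-13 | P3 13-15 | P4 15-17 | P1 17-19 | P5 19-21 | P0 21-23 | P3 23-25 | P4 25-27 | P1 27-29 | P5 29-31 | P0 31-33 | P3 33-35 | P4 35-37 | P1 37-38 | P5 38-40 | P0 40-42 | P4 42-44 | P5 44-46 | P0 46-48 | P4 48-49 |
Completion: P0=48  P1=38  P2=4  P3=35  P4=49  P5=46  P6=7
Turnaround (C−A): P0=40  P1=32  P2=2  P3=27  P4=41  P5=40  P6=2

P1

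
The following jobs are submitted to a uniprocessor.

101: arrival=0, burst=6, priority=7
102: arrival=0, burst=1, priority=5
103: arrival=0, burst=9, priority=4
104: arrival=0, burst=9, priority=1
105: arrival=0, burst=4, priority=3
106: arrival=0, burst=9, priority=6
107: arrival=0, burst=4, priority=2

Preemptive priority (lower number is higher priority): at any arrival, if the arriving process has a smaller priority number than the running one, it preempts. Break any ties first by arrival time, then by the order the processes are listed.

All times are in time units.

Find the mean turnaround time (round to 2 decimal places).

Schedule: | 104 0-9 | 107 9-13 | 105 13-17 | 103 17-26 | 102 26-27 | 106 27-36 | 101 36-42 |
Completion: 101=42  102=27  103=26  104=9  105=17  106=36  107=13
Turnaround (C−A): 101=42  102=27  103=26  104=9  105=17  106=36  107=13
Turnaround times: 101=42, 102=27, 103=26, 104=9, 105=17, 106=36, 107=13
Average turnaround = (42+27+26+9+17+36+13) / 7 = 170/7 = 24.29

24.29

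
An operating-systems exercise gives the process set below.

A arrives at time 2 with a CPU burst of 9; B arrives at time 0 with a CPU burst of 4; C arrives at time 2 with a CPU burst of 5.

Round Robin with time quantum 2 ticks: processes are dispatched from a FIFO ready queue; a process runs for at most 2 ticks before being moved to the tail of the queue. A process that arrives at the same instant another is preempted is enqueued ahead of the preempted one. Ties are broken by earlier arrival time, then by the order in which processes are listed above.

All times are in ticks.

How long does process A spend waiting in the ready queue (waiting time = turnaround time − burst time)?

7

Schedule: | B 0-2 | A 2-4 | C 4-6 | B 6-8 | A 8-10 | C 10-12 | A 12-14 | C 14-15 | A 15-18 |
Completion: A=18  B=8  C=15
Turnaround (C−A): A=16  B=8  C=13
Waiting(A) = turnaround − burst = 16 − 9 = 7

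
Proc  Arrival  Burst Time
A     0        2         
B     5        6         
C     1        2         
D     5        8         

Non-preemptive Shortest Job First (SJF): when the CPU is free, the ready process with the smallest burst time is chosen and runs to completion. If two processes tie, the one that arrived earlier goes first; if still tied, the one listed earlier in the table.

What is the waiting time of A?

Gantt: | A 0-2 | C 2-4 | idle 4-5 | B 5-11 | D 11-19 |
Completion: A=2  B=11  C=4  D=19
Turnaround (C−A): A=2  B=6  C=3  D=14
Waiting(A) = turnaround − burst = 2 − 2 = 0

0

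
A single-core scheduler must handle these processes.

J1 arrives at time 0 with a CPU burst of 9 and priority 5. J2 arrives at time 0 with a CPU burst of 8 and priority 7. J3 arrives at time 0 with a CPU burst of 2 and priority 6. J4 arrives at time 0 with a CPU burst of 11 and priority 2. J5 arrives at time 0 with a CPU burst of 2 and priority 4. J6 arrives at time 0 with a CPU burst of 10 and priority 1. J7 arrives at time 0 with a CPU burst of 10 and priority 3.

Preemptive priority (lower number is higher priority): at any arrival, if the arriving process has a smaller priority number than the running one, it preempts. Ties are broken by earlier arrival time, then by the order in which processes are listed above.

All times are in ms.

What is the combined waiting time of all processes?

181

Gantt: | J6 0-10 | J4 10-21 | J7 21-31 | J5 31-33 | J1 33-42 | J3 42-44 | J2 44-52 |
Completion: J1=42  J2=52  J3=44  J4=21  J5=33  J6=10  J7=31
Turnaround (C−A): J1=42  J2=52  J3=44  J4=21  J5=33  J6=10  J7=31
Waiting = turnaround − burst: J1=33, J2=44, J3=42, J4=10, J5=31, J6=0, J7=21
Total waiting = 33 + 44 + 42 + 10 + 31 + 0 + 21 = 181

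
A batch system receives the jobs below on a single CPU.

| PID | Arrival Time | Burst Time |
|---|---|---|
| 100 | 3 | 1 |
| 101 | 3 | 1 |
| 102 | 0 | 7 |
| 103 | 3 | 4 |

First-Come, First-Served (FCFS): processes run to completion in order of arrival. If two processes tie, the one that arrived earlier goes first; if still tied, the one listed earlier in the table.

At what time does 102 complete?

7

Schedule: | 102 0-7 | 100 7-8 | 101 8-9 | 103 9-13 |
Completion: 100=8  101=9  102=7  103=13
Turnaround (C−A): 100=5  101=6  102=7  103=10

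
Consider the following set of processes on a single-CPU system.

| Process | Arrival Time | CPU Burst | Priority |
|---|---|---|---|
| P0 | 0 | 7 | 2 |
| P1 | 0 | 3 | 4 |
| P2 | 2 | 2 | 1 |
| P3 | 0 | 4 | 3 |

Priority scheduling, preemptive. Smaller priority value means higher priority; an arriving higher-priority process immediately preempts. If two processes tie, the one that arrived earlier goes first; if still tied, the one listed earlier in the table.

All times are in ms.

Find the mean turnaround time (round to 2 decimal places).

10.00

Gantt: | P0 0-2 | P2 2-4 | P0 4-9 | P3 9-13 | P1 13-16 |
Completion: P0=9  P1=16  P2=4  P3=13
Turnaround (C−A): P0=9  P1=16  P2=2  P3=13
Turnaround times: P0=9, P1=16, P2=2, P3=13
Average turnaround = (9+16+2+13) / 4 = 40/4 = 10.00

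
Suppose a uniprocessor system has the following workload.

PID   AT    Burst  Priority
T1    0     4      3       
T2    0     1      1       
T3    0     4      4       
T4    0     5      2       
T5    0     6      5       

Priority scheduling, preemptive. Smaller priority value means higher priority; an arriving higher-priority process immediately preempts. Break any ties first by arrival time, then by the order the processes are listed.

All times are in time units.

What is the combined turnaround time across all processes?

Schedule: | T2 0-1 | T4 1-6 | T1 6-10 | T3 10-14 | T5 14-20 |
Completion: T1=10  T2=1  T3=14  T4=6  T5=20
Turnaround = completion − arrival: T1=10, T2=1, T3=14, T4=6, T5=20
Total turnaround = 10 + 1 + 14 + 6 + 20 = 51

51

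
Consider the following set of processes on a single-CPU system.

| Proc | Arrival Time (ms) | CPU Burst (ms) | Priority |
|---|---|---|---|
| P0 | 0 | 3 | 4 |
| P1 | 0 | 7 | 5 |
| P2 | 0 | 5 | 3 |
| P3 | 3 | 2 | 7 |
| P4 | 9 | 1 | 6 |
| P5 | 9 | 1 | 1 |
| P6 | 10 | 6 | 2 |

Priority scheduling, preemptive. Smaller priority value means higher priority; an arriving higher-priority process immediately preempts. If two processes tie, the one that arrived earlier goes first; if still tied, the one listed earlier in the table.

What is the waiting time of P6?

0

Schedule: | P2 0-5 | P0 5-8 | P1 8-9 | P5 9-10 | P6 10-16 | P1 16-22 | P4 22-23 | P3 23-25 |
Completion: P0=8  P1=22  P2=5  P3=25  P4=23  P5=10  P6=16
Waiting(P6) = turnaround − burst = 6 − 6 = 0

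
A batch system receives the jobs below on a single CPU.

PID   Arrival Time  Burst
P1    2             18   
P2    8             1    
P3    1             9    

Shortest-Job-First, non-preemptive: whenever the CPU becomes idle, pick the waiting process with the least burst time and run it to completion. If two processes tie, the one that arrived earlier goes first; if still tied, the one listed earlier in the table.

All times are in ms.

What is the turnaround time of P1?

27

Gantt: | idle 0-1 | P3 1-10 | P2 10-11 | P1 11-29 |
Completion: P1=29  P2=11  P3=10
Turnaround (C−A): P1=27  P2=3  P3=9
Turnaround(P1) = completion − arrival = 29 − 2 = 27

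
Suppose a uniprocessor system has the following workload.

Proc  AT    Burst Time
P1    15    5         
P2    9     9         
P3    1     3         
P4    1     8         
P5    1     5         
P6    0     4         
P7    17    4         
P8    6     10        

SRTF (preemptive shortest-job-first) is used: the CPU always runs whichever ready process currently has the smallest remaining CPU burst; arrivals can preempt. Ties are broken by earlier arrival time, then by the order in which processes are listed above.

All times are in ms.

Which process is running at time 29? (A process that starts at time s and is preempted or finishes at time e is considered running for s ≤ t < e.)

Schedule: | P6 0-4 | P3 4-7 | P5 7-12 | P4 12-20 | P7 20-24 | P1 24-29 | P2 29-38 | P8 38-48 |
Completion: P1=29  P2=38  P3=7  P4=20  P5=12  P6=4  P7=24  P8=48

P2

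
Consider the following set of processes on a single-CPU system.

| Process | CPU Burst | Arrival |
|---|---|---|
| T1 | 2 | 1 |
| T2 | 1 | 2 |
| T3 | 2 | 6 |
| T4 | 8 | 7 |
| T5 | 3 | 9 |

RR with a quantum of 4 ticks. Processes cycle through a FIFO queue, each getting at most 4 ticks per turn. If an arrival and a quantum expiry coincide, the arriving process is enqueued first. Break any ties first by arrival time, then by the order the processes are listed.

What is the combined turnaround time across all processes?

Gantt: | idle 0-1 | T1 1-3 | T2 3-4 | idle 4-6 | T3 6-8 | T4 8-12 | T5 12-15 | T4 15-19 |
Completion: T1=3  T2=4  T3=8  T4=19  T5=15
Turnaround (C−A): T1=2  T2=2  T3=2  T4=12  T5=6
Turnaround = completion − arrival: T1=2, T2=2, T3=2, T4=12, T5=6
Total turnaround = 2 + 2 + 2 + 12 + 6 = 24

24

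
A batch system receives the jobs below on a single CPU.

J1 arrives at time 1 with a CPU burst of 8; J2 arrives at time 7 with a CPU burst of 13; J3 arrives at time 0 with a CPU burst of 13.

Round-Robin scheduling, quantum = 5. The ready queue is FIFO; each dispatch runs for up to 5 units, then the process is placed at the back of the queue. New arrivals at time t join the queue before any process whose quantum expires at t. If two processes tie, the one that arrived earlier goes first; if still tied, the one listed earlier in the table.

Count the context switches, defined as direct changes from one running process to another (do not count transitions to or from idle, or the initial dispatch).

6

Timeline: | J3 0-5 | J1 5-10 | J3 10-15 | J2 15-20 | J1 20-23 | J3 23-26 | J2 26-34 |
Completion: J1=23  J2=34  J3=26
Turnaround (C−A): J1=22  J2=27  J3=26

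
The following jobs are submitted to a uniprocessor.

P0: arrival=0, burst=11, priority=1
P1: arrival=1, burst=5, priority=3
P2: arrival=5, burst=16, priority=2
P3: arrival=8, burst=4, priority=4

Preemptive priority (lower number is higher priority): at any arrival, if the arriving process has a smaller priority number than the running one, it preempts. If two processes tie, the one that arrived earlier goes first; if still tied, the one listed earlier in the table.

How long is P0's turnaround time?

Schedule: | P0 0-11 | P2 11-27 | P1 27-32 | P3 32-36 |
Completion: P0=11  P1=32  P2=27  P3=36
Turnaround (C−A): P0=11  P1=31  P2=22  P3=28
Turnaround(P0) = completion − arrival = 11 − 0 = 11

11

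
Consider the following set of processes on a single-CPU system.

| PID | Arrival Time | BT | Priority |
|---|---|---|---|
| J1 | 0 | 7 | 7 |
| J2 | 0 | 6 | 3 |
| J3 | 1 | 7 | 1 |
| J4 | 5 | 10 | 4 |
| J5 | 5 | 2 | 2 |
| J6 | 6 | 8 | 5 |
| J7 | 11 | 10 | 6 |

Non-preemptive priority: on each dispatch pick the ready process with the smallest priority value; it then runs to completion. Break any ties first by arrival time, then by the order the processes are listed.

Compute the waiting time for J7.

22

Schedule: | J2 0-6 | J3 6-13 | J5 13-15 | J4 15-25 | J6 25-33 | J7 33-43 | J1 43-50 |
Completion: J1=50  J2=6  J3=13  J4=25  J5=15  J6=33  J7=43
Waiting(J7) = turnaround − burst = 32 − 10 = 22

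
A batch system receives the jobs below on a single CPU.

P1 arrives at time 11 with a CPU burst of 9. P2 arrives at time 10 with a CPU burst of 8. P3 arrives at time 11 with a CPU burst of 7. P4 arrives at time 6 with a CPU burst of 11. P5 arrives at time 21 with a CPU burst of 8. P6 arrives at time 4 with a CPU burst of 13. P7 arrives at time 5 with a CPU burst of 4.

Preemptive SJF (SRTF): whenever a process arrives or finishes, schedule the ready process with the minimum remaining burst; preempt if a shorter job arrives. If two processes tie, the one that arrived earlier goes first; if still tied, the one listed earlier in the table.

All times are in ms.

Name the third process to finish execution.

Timeline: | idle 0-4 | P6 4-5 | P7 5-9 | P4 9-10 | P2 10-18 | P3 18-25 | P5 25-33 | P1 33-42 | P4 42-52 | P6 52-64 |
Completion: P1=42  P2=18  P3=25  P4=52  P5=33  P6=64  P7=9
Turnaround (C−A): P1=31  P2=8  P3=14  P4=46  P5=12  P6=60  P7=4
Finish order: P7 → P2 → P3 → P5 → P1 → P4 → P6

P3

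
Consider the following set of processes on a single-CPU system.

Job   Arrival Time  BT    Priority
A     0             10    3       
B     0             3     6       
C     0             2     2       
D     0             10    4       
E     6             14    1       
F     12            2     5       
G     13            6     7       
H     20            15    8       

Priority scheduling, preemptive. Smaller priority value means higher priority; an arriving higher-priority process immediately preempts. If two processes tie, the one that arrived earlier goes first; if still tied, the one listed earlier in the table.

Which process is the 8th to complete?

H

Schedule: | C 0-2 | A 2-6 | E 6-20 | A 20-26 | D 26-36 | F 36-38 | B 38-41 | G 41-47 | H 47-62 |
Completion: A=26  B=41  C=2  D=36  E=20  F=38  G=47  H=62
Turnaround (C−A): A=26  B=41  C=2  D=36  E=14  F=26  G=34  H=42
Finish order: C → E → A → D → F → B → G → H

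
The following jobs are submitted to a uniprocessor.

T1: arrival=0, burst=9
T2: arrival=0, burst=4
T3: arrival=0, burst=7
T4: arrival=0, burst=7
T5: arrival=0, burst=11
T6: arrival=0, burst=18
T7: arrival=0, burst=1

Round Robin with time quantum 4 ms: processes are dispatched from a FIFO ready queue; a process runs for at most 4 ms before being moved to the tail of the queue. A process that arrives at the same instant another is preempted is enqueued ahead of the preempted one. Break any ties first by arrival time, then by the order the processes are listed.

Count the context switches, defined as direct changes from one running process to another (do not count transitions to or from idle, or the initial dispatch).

Schedule: | T1 0-4 | T2 4-8 | T3 8-12 | T4 12-16 | T5 16-20 | T6 20-24 | T7 24-25 | T1 25-29 | T3 29-32 | T4 32-35 | T5 35-39 | T6 39-43 | T1 43-44 | T5 44-47 | T6 47-57 |
Completion: T1=44  T2=8  T3=32  T4=35  T5=47  T6=57  T7=25
Turnaround (C−A): T1=44  T2=8  T3=32  T4=35  T5=47  T6=57  T7=25

14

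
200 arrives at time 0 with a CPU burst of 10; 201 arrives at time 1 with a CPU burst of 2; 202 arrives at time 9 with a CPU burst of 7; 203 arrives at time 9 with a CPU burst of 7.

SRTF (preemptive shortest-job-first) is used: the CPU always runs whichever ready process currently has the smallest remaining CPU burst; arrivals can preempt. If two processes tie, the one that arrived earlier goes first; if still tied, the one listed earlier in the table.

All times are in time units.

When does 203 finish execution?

Schedule: | 200 0-1 | 201 1-3 | 200 3-12 | 202 12-19 | 203 19-26 |
Completion: 200=12  201=3  202=19  203=26
Turnaround (C−A): 200=12  201=2  202=10  203=17

26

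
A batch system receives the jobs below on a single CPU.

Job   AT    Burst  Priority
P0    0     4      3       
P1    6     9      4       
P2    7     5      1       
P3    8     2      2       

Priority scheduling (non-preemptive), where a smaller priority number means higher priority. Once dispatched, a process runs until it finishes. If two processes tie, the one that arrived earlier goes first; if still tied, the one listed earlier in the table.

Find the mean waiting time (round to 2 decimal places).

5.00

Gantt: | P0 0-4 | idle 4-6 | P1 6-15 | P2 15-20 | P3 20-22 |
Completion: P0=4  P1=15  P2=20  P3=22
Waiting times: P0=0, P1=0, P2=8, P3=12
Average waiting = (0+0+8+12) / 4 = 20/4 = 5.00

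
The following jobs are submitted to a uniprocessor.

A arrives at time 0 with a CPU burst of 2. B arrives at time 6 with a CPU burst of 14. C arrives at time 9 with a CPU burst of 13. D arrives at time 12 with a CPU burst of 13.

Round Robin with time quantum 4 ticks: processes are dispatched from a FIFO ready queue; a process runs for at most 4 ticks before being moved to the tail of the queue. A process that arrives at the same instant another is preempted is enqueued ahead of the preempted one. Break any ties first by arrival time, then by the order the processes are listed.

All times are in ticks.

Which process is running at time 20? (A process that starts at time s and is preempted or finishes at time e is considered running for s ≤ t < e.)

Gantt: | A 0-2 | idle 2-6 | B 6-10 | C 10-14 | B 14-18 | D 18-22 | C 22-26 | B 26-30 | D 30-34 | C 34-38 | B 38-40 | D 40-44 | C 44-45 | D 45-46 |
Completion: A=2  B=40  C=45  D=46
Turnaround (C−A): A=2  B=34  C=36  D=34

D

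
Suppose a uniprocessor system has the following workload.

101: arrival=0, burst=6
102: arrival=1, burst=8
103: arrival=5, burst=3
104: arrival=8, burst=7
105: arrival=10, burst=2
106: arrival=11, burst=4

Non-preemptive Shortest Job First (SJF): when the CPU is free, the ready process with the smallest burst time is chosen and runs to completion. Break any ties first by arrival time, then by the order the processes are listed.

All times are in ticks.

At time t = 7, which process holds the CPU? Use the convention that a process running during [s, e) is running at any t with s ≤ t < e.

Timeline: | 101 0-6 | 103 6-9 | 104 9-16 | 105 16-18 | 106 18-22 | 102 22-30 |
Completion: 101=6  102=30  103=9  104=16  105=18  106=22
Turnaround (C−A): 101=6  102=29  103=4  104=8  105=8  106=11

103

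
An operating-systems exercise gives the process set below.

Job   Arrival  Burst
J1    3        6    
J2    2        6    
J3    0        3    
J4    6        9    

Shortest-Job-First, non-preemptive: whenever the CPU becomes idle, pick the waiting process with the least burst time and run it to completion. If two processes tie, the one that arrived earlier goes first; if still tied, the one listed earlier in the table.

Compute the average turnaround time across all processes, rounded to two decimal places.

10.00

Schedule: | J3 0-3 | J2 3-9 | J1 9-15 | J4 15-24 |
Completion: J1=15  J2=9  J3=3  J4=24
Turnaround (C−A): J1=12  J2=7  J3=3  J4=18
Turnaround times: J1=12, J2=7, J3=3, J4=18
Average turnaround = (12+7+3+18) / 4 = 40/4 = 10.00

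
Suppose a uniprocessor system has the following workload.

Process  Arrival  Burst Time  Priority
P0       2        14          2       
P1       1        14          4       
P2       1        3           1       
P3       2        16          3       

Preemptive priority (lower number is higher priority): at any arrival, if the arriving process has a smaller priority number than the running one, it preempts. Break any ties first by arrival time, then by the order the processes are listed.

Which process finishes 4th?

Timeline: | idle 0-1 | P2 1-4 | P0 4-18 | P3 18-34 | P1 34-48 |
Completion: P0=18  P1=48  P2=4  P3=34
Turnaround (C−A): P0=16  P1=47  P2=3  P3=32
Finish order: P2 → P0 → P3 → P1

P1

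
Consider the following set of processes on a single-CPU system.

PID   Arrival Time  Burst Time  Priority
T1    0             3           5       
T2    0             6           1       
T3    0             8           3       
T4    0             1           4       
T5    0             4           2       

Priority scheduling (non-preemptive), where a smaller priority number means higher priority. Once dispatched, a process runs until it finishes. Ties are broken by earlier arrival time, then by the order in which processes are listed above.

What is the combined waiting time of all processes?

Timeline: | T2 0-6 | T5 6-10 | T3 10-18 | T4 18-19 | T1 19-22 |
Completion: T1=22  T2=6  T3=18  T4=19  T5=10
Waiting = turnaround − burst: T1=19, T2=0, T3=10, T4=18, T5=6
Total waiting = 19 + 0 + 10 + 18 + 6 = 53

53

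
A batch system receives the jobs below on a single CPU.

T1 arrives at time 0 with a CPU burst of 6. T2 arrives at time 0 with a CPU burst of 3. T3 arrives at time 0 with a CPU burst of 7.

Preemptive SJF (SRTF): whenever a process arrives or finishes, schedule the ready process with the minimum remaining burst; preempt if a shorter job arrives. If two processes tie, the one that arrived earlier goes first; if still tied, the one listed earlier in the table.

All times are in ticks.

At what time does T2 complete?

Gantt: | T2 0-3 | T1 3-9 | T3 9-16 |
Completion: T1=9  T2=3  T3=16

3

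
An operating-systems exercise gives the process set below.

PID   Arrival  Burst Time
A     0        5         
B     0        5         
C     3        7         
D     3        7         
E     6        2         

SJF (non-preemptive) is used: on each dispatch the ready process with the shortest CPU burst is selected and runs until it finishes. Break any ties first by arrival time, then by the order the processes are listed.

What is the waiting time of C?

9

Timeline: | A 0-5 | B 5-10 | E 10-12 | C 12-19 | D 19-26 |
Completion: A=5  B=10  C=19  D=26  E=12
Waiting(C) = turnaround − burst = 16 − 7 = 9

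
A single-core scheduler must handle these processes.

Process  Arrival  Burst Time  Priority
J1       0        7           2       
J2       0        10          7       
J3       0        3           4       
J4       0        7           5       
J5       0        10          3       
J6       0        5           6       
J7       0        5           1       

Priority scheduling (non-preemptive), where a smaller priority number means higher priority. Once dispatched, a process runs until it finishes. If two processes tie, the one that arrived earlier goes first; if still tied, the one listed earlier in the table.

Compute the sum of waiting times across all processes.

133

Gantt: | J7 0-5 | J1 5-12 | J5 12-22 | J3 22-25 | J4 25-32 | J6 32-37 | J2 37-47 |
Completion: J1=12  J2=47  J3=25  J4=32  J5=22  J6=37  J7=5
Waiting = turnaround − burst: J1=5, J2=37, J3=22, J4=25, J5=12, J6=32, J7=0
Total waiting = 5 + 37 + 22 + 25 + 12 + 32 + 0 = 133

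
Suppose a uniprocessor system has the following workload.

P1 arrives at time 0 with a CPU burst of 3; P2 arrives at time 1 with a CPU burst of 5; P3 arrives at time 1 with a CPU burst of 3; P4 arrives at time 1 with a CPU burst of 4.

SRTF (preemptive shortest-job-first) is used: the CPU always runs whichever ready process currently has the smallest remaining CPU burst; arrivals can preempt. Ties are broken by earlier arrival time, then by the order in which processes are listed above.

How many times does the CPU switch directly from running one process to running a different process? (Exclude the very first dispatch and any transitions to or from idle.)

3

Schedule: | P1 0-3 | P3 3-6 | P4 6-10 | P2 10-15 |
Completion: P1=3  P2=15  P3=6  P4=10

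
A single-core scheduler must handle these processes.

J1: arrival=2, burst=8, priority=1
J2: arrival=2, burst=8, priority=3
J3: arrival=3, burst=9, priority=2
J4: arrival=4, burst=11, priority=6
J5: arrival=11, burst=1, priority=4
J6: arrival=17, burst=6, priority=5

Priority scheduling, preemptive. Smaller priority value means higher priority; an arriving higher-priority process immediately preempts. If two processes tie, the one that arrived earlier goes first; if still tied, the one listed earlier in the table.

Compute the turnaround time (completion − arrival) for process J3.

16

Gantt: | idle 0-2 | J1 2-10 | J3 10-19 | J2 19-27 | J5 27-28 | J6 28-34 | J4 34-45 |
Completion: J1=10  J2=27  J3=19  J4=45  J5=28  J6=34
Turnaround(J3) = completion − arrival = 19 − 3 = 16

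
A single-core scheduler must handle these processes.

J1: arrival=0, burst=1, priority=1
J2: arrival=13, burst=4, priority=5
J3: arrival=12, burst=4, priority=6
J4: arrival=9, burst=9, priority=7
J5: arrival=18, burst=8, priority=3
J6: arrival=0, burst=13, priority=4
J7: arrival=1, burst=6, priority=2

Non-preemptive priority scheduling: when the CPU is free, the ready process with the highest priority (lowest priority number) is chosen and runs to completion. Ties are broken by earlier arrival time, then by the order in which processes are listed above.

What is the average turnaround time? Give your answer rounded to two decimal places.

16.57

Schedule: | J1 0-1 | J7 1-7 | J6 7-20 | J5 20-28 | J2 28-32 | J3 32-36 | J4 36-45 |
Completion: J1=1  J2=32  J3=36  J4=45  J5=28  J6=20  J7=7
Turnaround (C−A): J1=1  J2=19  J3=24  J4=36  J5=10  J6=20  J7=6
Turnaround times: J1=1, J2=19, J3=24, J4=36, J5=10, J6=20, J7=6
Average turnaround = (1+19+24+36+10+20+6) / 7 = 116/7 = 16.57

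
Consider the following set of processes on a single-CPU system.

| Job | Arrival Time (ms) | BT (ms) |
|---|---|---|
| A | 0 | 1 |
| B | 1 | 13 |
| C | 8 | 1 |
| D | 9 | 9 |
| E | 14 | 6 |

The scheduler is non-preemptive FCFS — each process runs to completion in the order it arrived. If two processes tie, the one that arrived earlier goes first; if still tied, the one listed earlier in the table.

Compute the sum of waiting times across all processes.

Gantt: | A 0-1 | B 1-14 | C 14-15 | D 15-24 | E 24-30 |
Completion: A=1  B=14  C=15  D=24  E=30
Turnaround (C−A): A=1  B=13  C=7  D=15  E=16
Waiting = turnaround − burst: A=0, B=0, C=6, D=6, E=10
Total waiting = 0 + 0 + 6 + 6 + 10 = 22

22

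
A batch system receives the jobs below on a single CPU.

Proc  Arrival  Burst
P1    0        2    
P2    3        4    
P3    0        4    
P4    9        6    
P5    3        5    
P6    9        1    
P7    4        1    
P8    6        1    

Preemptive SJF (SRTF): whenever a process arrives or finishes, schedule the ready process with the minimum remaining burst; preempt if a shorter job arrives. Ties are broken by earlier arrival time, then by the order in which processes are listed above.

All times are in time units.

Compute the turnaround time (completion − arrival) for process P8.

Schedule: | P1 0-2 | P3 2-4 | P7 4-5 | P3 5-7 | P8 7-8 | P2 8-9 | P6 9-10 | P2 10-13 | P5 13-18 | P4 18-24 |
Completion: P1=2  P2=13  P3=7  P4=24  P5=18  P6=10  P7=5  P8=8
Turnaround (C−A): P1=2  P2=10  P3=7  P4=15  P5=15  P6=1  P7=1  P8=2
Turnaround(P8) = completion − arrival = 8 − 6 = 2

2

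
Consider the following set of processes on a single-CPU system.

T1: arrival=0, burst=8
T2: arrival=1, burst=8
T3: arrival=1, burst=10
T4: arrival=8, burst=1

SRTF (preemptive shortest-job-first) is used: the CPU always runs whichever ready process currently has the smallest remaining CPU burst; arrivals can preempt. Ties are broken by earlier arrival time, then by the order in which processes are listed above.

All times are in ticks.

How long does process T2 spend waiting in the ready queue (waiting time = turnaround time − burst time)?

8

Gantt: | T1 0-8 | T4 8-9 | T2 9-17 | T3 17-27 |
Completion: T1=8  T2=17  T3=27  T4=9
Turnaround (C−A): T1=8  T2=16  T3=26  T4=1
Waiting(T2) = turnaround − burst = 16 − 8 = 8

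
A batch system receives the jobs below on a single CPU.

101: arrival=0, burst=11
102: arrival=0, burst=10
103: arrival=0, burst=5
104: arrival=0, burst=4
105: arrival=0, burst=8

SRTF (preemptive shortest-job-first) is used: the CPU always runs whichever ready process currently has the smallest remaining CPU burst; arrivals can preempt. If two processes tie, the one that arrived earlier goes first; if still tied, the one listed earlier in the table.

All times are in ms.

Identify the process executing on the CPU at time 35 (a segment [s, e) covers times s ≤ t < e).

101

Schedule: | 104 0-4 | 103 4-9 | 105 9-17 | 102 17-27 | 101 27-38 |
Completion: 101=38  102=27  103=9  104=4  105=17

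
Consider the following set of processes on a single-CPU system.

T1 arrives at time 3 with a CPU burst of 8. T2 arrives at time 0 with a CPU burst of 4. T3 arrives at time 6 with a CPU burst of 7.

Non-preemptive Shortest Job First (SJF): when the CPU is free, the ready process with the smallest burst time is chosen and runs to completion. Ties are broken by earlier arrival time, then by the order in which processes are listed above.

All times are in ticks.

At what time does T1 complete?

12

Timeline: | T2 0-4 | T1 4-12 | T3 12-19 |
Completion: T1=12  T2=4  T3=19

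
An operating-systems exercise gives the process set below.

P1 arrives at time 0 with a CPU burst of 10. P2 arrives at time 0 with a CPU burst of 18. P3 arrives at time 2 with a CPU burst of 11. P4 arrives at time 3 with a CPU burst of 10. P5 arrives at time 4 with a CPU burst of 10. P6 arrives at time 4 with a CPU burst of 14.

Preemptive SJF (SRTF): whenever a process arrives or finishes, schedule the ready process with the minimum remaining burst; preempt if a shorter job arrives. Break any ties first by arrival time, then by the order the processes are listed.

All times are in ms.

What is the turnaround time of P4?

Timeline: | P1 0-10 | P4 10-20 | P5 20-30 | P3 30-41 | P6 41-55 | P2 55-73 |
Completion: P1=10  P2=73  P3=41  P4=20  P5=30  P6=55
Turnaround(P4) = completion − arrival = 20 − 3 = 17

17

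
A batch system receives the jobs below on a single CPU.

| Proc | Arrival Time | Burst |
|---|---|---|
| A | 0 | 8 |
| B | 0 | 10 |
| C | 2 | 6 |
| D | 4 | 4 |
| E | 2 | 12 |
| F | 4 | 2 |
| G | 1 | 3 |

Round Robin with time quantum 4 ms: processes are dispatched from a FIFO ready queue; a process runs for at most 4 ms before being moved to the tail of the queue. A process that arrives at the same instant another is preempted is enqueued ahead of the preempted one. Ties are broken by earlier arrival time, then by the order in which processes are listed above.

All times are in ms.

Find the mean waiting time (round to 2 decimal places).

Schedule: | A 0-4 | B 4-8 | G 8-11 | C 11-15 | E 15-19 | D 19-23 | F 23-25 | A 25-29 | B 29-33 | C 33-35 | E 35-39 | B 39-41 | E 41-45 |
Completion: A=29  B=41  C=35  D=23  E=45  F=25  G=11
Turnaround (C−A): A=29  B=41  C=33  D=19  E=43  F=21  G=10
Waiting times: A=21, B=31, C=27, D=15, E=31, F=19, G=7
Average waiting = (21+31+27+15+31+19+7) / 7 = 151/7 = 21.57

21.57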